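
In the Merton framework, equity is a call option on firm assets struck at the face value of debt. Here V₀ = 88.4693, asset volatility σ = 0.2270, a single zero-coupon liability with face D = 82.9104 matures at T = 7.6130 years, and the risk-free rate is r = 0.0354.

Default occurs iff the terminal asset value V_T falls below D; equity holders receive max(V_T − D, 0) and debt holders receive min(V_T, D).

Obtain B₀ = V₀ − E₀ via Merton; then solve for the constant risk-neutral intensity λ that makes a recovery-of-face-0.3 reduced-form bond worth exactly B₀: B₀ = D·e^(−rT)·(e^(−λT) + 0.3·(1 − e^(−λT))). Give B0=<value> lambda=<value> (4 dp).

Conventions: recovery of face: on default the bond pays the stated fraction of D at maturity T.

With assets at 88.4693 and a single debt payment of 82.9104 at 7.6130 years:
d₁ = [ln(V₀/D) + (r + σ²/2)T] / (σ√T)
   = [ln(88.4693/82.9104) + (0.0354 + 0.5·0.2270²)·7.6130] / (0.2270·√7.6130)
   = [0.064895 + 0.465645] / 0.626331 = 0.847061
d₂ = d₁ − σ√T = 0.847061 − 0.626331 = 0.220730
N(d₁) = 0.801519,  N(d₂) = 0.587349,  e^(−rT) = 0.763761
E₀ = V₀·N(d₁) − D·e^(−rT)·N(d₂)
   = 88.4693·0.801519 − 82.9104·0.763761·0.587349 = 33.716744
B₀ = V₀ − E₀ = 88.4693 − 33.716744 = 54.752556
e^(−λT) = (B₀·e^(rT)/D − 0.3)/(1 − 0.3) = (54.7526·1.309310/82.9104 − 0.3)/0.7 = 0.80663672
λ = −ln(0.80663672)/7.6130 = 0.028226

B0=54.7526 lambda=0.0282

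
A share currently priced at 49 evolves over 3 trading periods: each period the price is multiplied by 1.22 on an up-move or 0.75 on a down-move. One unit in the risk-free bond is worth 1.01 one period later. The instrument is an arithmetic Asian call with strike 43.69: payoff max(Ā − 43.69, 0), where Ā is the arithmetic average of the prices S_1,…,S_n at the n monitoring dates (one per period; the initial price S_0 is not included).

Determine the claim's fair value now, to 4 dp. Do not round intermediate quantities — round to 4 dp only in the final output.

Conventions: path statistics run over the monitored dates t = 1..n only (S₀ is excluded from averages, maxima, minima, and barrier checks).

price = 9.1918

With p* = (R−d)/(u−d) = 0.5532, sum probability × payoff across the paths and divide by R^3.
Enumerate all 2^3 = 8 price paths (U = up ×1.22, D = down ×0.75); each path with k up-moves has probability p*^k·(1−p*)^(3−k).
DDD: Ā=28.3281, payoff=0.0000, prob=0.089200
UDD: Ā=46.0804, payoff=2.3904, prob=0.110438
DUD: Ā=38.4038, payoff=0.0000, prob=0.110438
UUD: Ā=62.4701, payoff=18.7801, prob=0.136733
DDU: Ā=32.6463, payoff=0.0000, prob=0.110438
UDU: Ā=53.1046, payoff=9.4146, prob=0.136733
DUU: Ā=45.4279, payoff=1.7379, prob=0.136733
UUU: Ā=73.8961, payoff=30.2061, prob=0.169288
Price = Σ prob·payoff / R^3 = 9.470279 / 1.030301 = 9.1918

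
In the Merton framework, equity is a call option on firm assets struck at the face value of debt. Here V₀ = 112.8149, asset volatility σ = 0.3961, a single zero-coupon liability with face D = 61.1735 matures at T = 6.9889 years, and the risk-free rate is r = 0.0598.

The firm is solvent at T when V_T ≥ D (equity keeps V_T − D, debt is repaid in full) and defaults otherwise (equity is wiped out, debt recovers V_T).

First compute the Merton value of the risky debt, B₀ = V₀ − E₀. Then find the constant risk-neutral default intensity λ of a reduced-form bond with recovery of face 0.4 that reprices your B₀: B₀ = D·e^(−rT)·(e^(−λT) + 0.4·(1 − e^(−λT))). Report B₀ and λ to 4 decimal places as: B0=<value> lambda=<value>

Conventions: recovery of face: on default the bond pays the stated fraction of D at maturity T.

B0=34.7101 lambda=0.0375

Equity is a call on the firm's assets struck at D = 61.1735:
d₁ = [ln(V₀/D) + (r + σ²/2)T] / (σ√T)
   = [ln(112.8149/61.1735) + (0.0598 + 0.5·0.3961²)·6.9889] / (0.3961·√6.9889)
   = [0.612034 + 0.966199] / 1.047151 = 1.507169
d₂ = d₁ − σ√T = 1.507169 − 1.047151 = 0.460018
N(d₁) = 0.934116,  N(d₂) = 0.677248,  e^(−rT) = 0.658404
E₀ = V₀·N(d₁) − D·e^(−rT)·N(d₂)
   = 112.8149·0.934116 − 61.1735·0.658404·0.677248 = 78.104781
B₀ = V₀ − E₀ = 112.8149 − 78.104781 = 34.710119
e^(−λT) = (B₀·e^(rT)/D − 0.4)/(1 − 0.4) = (34.7101·1.518824/61.1735 − 0.4)/0.6 = 0.76964497
λ = −ln(0.76964497)/6.9889 = 0.037463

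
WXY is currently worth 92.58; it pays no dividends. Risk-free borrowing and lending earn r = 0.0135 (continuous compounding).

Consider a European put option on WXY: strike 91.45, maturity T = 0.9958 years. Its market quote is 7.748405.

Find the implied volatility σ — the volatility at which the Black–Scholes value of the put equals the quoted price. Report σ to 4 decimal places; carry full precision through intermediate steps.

At σ = 0.2445 the Black–Scholes value reproduces the quote:
σ√T = 0.2445·√0.9958 = 0.243986
d₁ = (ln(S/K) + (r+σ²/2)T) / (σ√T) = (ln(92.58/91.45) + (0.0135+0.2445²/2)·0.9958) / 0.243986 = (0.012281 + 0.043208) / 0.243986 = 0.227426
d₂ = d₁ − σ√T = 0.227426 − 0.243986 = -0.016560
e^{−rT} = 0.986647
N(−d₁) = 0.410046,  N(−d₂) = 0.506606
V = K·e^{−rT}·N(−d₂) − S·N(−d₁) = 45.710504 − 37.962099 = 7.748405 (equal to the quote); since ∂V/∂σ > 0 for all σ, the implied volatility is unique

sigma = 0.2445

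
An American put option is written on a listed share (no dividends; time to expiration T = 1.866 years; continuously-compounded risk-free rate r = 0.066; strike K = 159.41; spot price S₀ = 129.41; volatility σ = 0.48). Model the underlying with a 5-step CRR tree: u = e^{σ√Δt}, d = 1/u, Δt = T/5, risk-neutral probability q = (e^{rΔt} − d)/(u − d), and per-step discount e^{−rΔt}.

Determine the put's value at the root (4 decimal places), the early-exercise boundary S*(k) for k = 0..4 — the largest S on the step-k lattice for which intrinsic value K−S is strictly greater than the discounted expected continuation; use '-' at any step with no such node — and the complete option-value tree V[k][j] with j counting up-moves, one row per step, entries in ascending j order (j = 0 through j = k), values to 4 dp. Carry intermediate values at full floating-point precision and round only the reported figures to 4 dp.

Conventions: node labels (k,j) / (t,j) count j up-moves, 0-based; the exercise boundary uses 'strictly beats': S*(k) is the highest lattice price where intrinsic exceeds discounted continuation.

price = 44.3902
boundary = - - 71.9895 96.5203 71.9895
tree:
44.3902
63.7241 24.8716
87.4205 40.2964 8.7388
105.7167 62.8897 16.8718 0.0000
119.3629 87.4205 32.5739 0.0000 0.0000
129.5409 105.7167 62.8897 0.0000 0.0000 0.0000

Δt=0.37320, u=1.34075, d=0.74585, q=0.46913, disc=e^(-rΔt)=0.97567
k=5 terminal: V=max(K-S,0) → 129.5409 105.7167 62.8897 0.0000 0.0000 0.0000
k=4: j=0 S=40.0471 intr=119.3629 cont=115.4844 V=119.3629[EX]; j=1 S=71.9895 intr=87.4205 cont=83.5420 V=87.4205[EX]; j=2 S=129.4100 intr=30.0000 cont=32.5739 V=32.5739[hold]; j=3 S=232.6303 intr=0.0000 cont=0.0000 V=0.0000[hold]; j=4 S=418.1815 intr=0.0000 cont=0.0000 V=0.0000[hold]  S*(4)=71.9895
k=3: j=0 S=53.6933 intr=105.7167 cont=101.8382 V=105.7167[EX]; j=1 S=96.5203 intr=62.8897 cont=60.1894 V=62.8897[EX]; j=2 S=173.5070 intr=0.0000 cont=16.8718 V=16.8718[hold]; j=3 S=311.9001 intr=0.0000 cont=0.0000 V=0.0000[hold]  S*(3)=96.5203
k=2: j=0 S=71.9895 intr=87.4205 cont=83.5420 V=87.4205[EX]; j=1 S=129.4100 intr=30.0000 cont=40.2964 V=40.2964[hold]; j=2 S=232.6303 intr=0.0000 cont=8.7388 V=8.7388[hold]  S*(2)=71.9895
k=1: j=0 S=96.5203 intr=62.8897 cont=63.7241 V=63.7241[hold]; j=1 S=173.5070 intr=0.0000 cont=24.8716 V=24.8716[hold]  S*(1)=-
k=0: j=0 S=129.4100 intr=30.0000 cont=44.3902 V=44.3902[hold]  S*(0)=-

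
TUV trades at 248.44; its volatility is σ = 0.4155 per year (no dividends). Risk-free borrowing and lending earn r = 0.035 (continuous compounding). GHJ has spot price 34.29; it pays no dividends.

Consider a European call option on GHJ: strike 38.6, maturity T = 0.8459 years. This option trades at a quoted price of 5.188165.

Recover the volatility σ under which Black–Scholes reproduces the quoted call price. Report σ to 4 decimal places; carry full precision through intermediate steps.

sigma = 0.5108

At σ = 0.5108 the Black–Scholes value reproduces the quote:
σ√T = 0.5108·√0.8459 = 0.469797
d₁ = (ln(S/K) + (r+σ²/2)T) / (σ√T) = (ln(34.29/38.6) + (0.035+0.5108²/2)·0.8459) / 0.469797 = (-0.118399 + 0.139961) / 0.469797 = 0.045898
d₂ = d₁ − σ√T = 0.045898 − 0.469797 = -0.423899
e^{−rT} = 0.970827
N(d₁) = 0.518304,  N(d₂) = 0.335820
V = S·N(d₁) − K·e^{−rT}·N(d₂) = 17.772650 − 12.584485 = 5.188165 (the observed quote) — the price is monotone increasing in volatility, hence this σ is the only solution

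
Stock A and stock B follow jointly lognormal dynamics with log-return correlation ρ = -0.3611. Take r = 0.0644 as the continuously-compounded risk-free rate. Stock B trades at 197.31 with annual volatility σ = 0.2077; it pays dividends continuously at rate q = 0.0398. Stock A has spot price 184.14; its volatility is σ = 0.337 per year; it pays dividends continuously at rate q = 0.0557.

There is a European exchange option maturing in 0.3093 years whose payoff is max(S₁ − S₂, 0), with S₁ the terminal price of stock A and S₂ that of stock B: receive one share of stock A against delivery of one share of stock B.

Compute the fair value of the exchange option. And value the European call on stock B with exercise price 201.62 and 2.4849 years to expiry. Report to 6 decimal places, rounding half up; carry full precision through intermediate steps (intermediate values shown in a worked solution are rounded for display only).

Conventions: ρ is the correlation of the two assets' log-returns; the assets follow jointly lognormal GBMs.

σ_eff = √(σ₁² + σ₂² − 2ρσ₁σ₂) = √(0.337² + 0.2077² − 2·-0.3611·0.337·0.2077) = 0.455257
d₁ = (ln(S₁/S₂) + (q₂ − q₁ + σ_eff²/2)T) / (σ_eff√T) = (ln(184.14/197.31) + (0.0398 − 0.0557 + 0.103629)·0.3093) / 0.253190 = -0.165667
d₂ = d₁ − σ_eff√T = -0.165667 − 0.253190 = -0.418856
N(d₁) = 0.434210,  N(d₂) = 0.337661
V = S₁·e^{−q₁T}·N(d₁) − S₂·e^{−q₂T}·N(d₂) = 78.589697 − 65.808682 = 12.781015
[vanilla: stock B call K=201.62]
σ√T = 0.2077·√2.4849 = 0.327409
d₁ = (ln(S/K) + (r−q+σ²/2)T) / (σ√T) = (ln(197.31/201.62) + (0.0644−0.0398+0.2077²/2)·2.4849) / 0.327409 = (-0.021609 + 0.114727) / 0.327409 = 0.284410
d₂ = d₁ − σ√T = 0.284410 − 0.327409 = -0.043000
e^{−rT} = 0.852120
e^{−qT} = 0.905834
N(d₁) = 0.611952,  N(d₂) = 0.482851
price = S·e^{−qT}·N(d₁) − K·e^{−rT}·N(d₂) = 109.374217 − 82.955950 = 26.418266

exchange price = 12.781015
price(stock B call K=201.62) = 26.418266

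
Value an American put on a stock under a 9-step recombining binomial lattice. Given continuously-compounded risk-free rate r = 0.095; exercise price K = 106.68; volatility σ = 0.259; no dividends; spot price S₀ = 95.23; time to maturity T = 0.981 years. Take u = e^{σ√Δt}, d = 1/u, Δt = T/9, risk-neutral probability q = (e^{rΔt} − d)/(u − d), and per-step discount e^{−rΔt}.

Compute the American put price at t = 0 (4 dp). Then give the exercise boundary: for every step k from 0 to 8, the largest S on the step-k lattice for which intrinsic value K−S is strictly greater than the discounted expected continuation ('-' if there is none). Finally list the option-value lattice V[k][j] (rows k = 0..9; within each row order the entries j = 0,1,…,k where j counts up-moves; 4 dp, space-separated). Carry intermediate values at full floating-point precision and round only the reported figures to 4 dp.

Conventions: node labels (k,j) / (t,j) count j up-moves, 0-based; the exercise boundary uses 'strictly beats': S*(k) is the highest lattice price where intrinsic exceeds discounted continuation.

Δt=0.10900  u=1.08927  d=0.91804  q=0.53943  discount=0.98970
step 9 (expiry): payoffs max(K−S,0) = 62.5689 54.3416 44.5798 32.9974 19.2546 2.9487 0.0000 0.0000 0.0000 0.0000
step 8: (k=8,j=0): S=48.0490, K−S=58.6310, hold=57.5320 ⇒ V=58.6310 exercise | (k=8,j=1): S=57.0107, K−S=49.6693, hold=48.5703 ⇒ V=49.6693 exercise | (k=8,j=2): S=67.6440, K−S=39.0360, hold=37.9371 ⇒ V=39.0360 exercise | (k=8,j=3): S=80.2604, K−S=26.4196, hold=25.3206 ⇒ V=26.4196 exercise | (k=8,j=4): S=95.2300, K−S=11.4500, hold=10.3510 ⇒ V=11.4500 exercise | (k=8,j=5): S=112.9916, K−S=0.0000, hold=1.3441 ⇒ V=1.3441 continue | (k=8,j=6): S=134.0660, K−S=0.0000, hold=0.0000 ⇒ V=0.0000 continue | (k=8,j=7): S=159.0710, K−S=0.0000, hold=0.0000 ⇒ V=0.0000 continue | (k=8,j=8): S=188.7397, K−S=0.0000, hold=0.0000 ⇒ V=0.0000 continue  boundary S*=95.2300
step 7: (k=7,j=0): S=52.3384, K−S=54.3416, hold=53.2426 ⇒ V=54.3416 exercise | (k=7,j=1): S=62.1002, K−S=44.5798, hold=43.4809 ⇒ V=44.5798 exercise | (k=7,j=2): S=73.6826, K−S=32.9974, hold=31.8984 ⇒ V=32.9974 exercise | (k=7,j=3): S=87.4254, K−S=19.2546, hold=18.1556 ⇒ V=19.2546 exercise | (k=7,j=4): S=103.7313, K−S=2.9487, hold=5.9368 ⇒ V=5.9368 continue | (k=7,j=5): S=123.0785, K−S=0.0000, hold=0.6127 ⇒ V=0.6127 continue | (k=7,j=6): S=146.0343, K−S=0.0000, hold=0.0000 ⇒ V=0.0000 continue | (k=7,j=7): S=173.2715, K−S=0.0000, hold=0.0000 ⇒ V=0.0000 continue  boundary S*=87.4254
step 6: (k=6,j=0): S=57.0107, K−S=49.6693, hold=48.5703 ⇒ V=49.6693 exercise | (k=6,j=1): S=67.6440, K−S=39.0360, hold=37.9371 ⇒ V=39.0360 exercise | (k=6,j=2): S=80.2604, K−S=26.4196, hold=25.3206 ⇒ V=26.4196 exercise | (k=6,j=3): S=95.2300, K−S=11.4500, hold=11.9463 ⇒ V=11.9463 continue | (k=6,j=4): S=112.9916, K−S=0.0000, hold=3.0333 ⇒ V=3.0333 continue | (k=6,j=5): S=134.0660, K−S=0.0000, hold=0.2793 ⇒ V=0.2793 continue | (k=6,j=6): S=159.0710, K−S=0.0000, hold=0.0000 ⇒ V=0.0000 continue  boundary S*=80.2604
step 5: (k=5,j=0): S=62.1002, K−S=44.5798, hold=43.4809 ⇒ V=44.5798 exercise | (k=5,j=1): S=73.6826, K−S=32.9974, hold=31.8984 ⇒ V=32.9974 exercise | (k=5,j=2): S=87.4254, K−S=19.2546, hold=18.4206 ⇒ V=19.2546 exercise | (k=5,j=3): S=103.7313, K−S=2.9487, hold=7.0649 ⇒ V=7.0649 continue | (k=5,j=4): S=123.0785, K−S=0.0000, hold=1.5318 ⇒ V=1.5318 continue | (k=5,j=5): S=146.0343, K−S=0.0000, hold=0.1273 ⇒ V=0.1273 continue  boundary S*=87.4254
step 4: (k=4,j=0): S=67.6440, K−S=39.0360, hold=37.9371 ⇒ V=39.0360 exercise | (k=4,j=1): S=80.2604, K−S=26.4196, hold=25.3206 ⇒ V=26.4196 exercise | (k=4,j=2): S=95.2300, K−S=11.4500, hold=12.5485 ⇒ V=12.5485 continue | (k=4,j=3): S=112.9916, K−S=0.0000, hold=4.0381 ⇒ V=4.0381 continue | (k=4,j=4): S=134.0660, K−S=0.0000, hold=0.7662 ⇒ V=0.7662 continue  boundary S*=80.2604
step 3: (k=3,j=0): S=73.6826, K−S=32.9974, hold=31.8984 ⇒ V=32.9974 exercise | (k=3,j=1): S=87.4254, K−S=19.2546, hold=18.7421 ⇒ V=19.2546 exercise | (k=3,j=2): S=103.7313, K−S=2.9487, hold=7.8758 ⇒ V=7.8758 continue | (k=3,j=3): S=123.0785, K−S=0.0000, hold=2.2497 ⇒ V=2.2497 continue  boundary S*=87.4254
step 2: (k=2,j=0): S=80.2604, K−S=26.4196, hold=25.3206 ⇒ V=26.4196 exercise | (k=2,j=1): S=95.2300, K−S=11.4500, hold=12.9815 ⇒ V=12.9815 continue | (k=2,j=2): S=112.9916, K−S=0.0000, hold=4.7911 ⇒ V=4.7911 continue  boundary S*=80.2604
step 1: (k=1,j=0): S=87.4254, K−S=19.2546, hold=18.9732 ⇒ V=19.2546 exercise | (k=1,j=1): S=103.7313, K−S=2.9487, hold=8.4752 ⇒ V=8.4752 continue  boundary S*=87.4254
step 0: (k=0,j=0): S=95.2300, K−S=11.4500, hold=13.3015 ⇒ V=13.3015 continue  boundary S*=-

price = 13.3015
boundary = - 87.4254 80.2604 87.4254 80.2604 87.4254 80.2604 87.4254 95.2300
tree:
13.3015
19.2546 8.4752
26.4196 12.9815 4.7911
32.9974 19.2546 7.8758 2.2497
39.0360 26.4196 12.5485 4.0381 0.7662
44.5798 32.9974 19.2546 7.0649 1.5318 0.1273
49.6693 39.0360 26.4196 11.9463 3.0333 0.2793 0.0000
54.3416 44.5798 32.9974 19.2546 5.9368 0.6127 0.0000 0.0000
58.6310 49.6693 39.0360 26.4196 11.4500 1.3441 0.0000 0.0000 0.0000
62.5689 54.3416 44.5798 32.9974 19.2546 2.9487 0.0000 0.0000 0.0000 0.0000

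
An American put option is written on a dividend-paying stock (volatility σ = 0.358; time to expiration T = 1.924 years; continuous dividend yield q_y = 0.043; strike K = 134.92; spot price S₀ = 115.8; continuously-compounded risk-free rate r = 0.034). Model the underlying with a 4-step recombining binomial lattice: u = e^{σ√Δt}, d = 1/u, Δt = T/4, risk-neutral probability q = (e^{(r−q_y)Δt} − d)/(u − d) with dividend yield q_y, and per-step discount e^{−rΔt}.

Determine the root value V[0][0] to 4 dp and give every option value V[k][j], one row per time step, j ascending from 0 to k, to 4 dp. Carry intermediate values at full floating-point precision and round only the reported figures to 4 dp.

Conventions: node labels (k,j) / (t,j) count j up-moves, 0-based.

price = 35.3811
tree:
35.3811
48.6492 19.1248
64.4428 29.5492 6.0199
79.9383 44.5803 10.7285 0.0000
92.0268 64.4428 19.1200 0.0000 0.0000

Δt=0.48100  u=1.28183  d=0.78014  q=0.42963  discount=0.98378
step 4 (expiry): payoffs max(K−S,0) = 92.0268 64.4428 19.1200 0.0000 0.0000
k=3: (k=3,j=0): S=54.9817, K−S=79.9383, hold=78.8752 ⇒ V=79.9383 exercise | (k=3,j=1): S=90.3397, K−S=44.5803, hold=44.2411 ⇒ V=44.5803 exercise | (k=3,j=2): S=148.4358, K−S=0.0000, hold=10.7285 ⇒ V=10.7285 continue | (k=3,j=3): S=243.8927, K−S=0.0000, hold=0.0000 ⇒ V=0.0000 continue
k=2: (k=2,j=0): S=70.4772, K−S=64.4428, hold=63.6970 ⇒ V=64.4428 exercise | (k=2,j=1): S=115.8000, K−S=19.1200, hold=29.5492 ⇒ V=29.5492 continue | (k=2,j=2): S=190.2693, K−S=0.0000, hold=6.0199 ⇒ V=6.0199 continue
k=1: (k=1,j=0): S=90.3397, K−S=44.5803, hold=48.6492 ⇒ V=48.6492 continue | (k=1,j=1): S=148.4358, K−S=0.0000, hold=19.1248 ⇒ V=19.1248 continue
k=0: (k=0,j=0): S=115.8000, K−S=19.1200, hold=35.3811 ⇒ V=35.3811 continue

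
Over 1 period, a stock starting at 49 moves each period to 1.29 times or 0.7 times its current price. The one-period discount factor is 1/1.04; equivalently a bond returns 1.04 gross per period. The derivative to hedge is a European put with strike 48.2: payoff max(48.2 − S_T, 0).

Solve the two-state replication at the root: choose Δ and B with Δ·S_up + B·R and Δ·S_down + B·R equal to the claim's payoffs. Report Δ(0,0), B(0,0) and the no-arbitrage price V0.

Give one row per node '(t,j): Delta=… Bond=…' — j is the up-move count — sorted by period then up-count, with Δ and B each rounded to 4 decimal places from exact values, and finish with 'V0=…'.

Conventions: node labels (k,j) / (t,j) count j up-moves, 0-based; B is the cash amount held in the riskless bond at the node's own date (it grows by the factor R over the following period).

(0,0): Delta=-0.4808 Bond=29.2226
V0=5.6633

Since d<R<u, set p* = (R−d)/(u−d) = 0.5763; price each node as the discounted p*-expectation of its children.
Expiry values: V(1,0)=13.9000, V(1,1)=0.0000
(0,0): S=49.0000. Δ = (V_up−V_dn)/(S_up−S_dn) = (0.0000−13.9000)/(63.2100−34.3000) = -0.4808. V = [p*·0.0000 + (1−p*)·13.9000]/1.04 = 5.6633. B = V − Δ·S = 29.2226.
As a check, the time-0 holding Δ(0,0)·S0 + B(0,0) comes to 5.6633 — exactly V0.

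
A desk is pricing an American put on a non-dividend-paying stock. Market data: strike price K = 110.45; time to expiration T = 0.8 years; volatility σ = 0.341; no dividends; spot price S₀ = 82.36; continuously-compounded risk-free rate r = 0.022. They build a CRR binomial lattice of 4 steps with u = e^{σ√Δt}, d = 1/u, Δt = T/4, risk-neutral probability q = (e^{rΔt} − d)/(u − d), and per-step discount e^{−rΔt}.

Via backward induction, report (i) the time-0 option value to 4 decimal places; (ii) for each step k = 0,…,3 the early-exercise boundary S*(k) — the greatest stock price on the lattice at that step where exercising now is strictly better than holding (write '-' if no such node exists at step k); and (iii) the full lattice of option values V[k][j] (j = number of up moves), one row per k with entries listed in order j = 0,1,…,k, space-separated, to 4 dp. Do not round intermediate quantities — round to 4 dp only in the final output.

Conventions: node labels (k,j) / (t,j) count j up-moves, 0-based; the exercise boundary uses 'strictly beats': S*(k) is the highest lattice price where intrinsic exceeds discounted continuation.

price = 29.3807
boundary = - 70.7109 82.3600 70.7109
tree:
29.3807
39.7391 18.2657
49.7405 28.0900 7.6350
58.3273 39.7391 14.6447 0.0000
65.6996 49.7405 28.0900 0.0000 0.0000

Δt=0.20000  u=1.16474  d=0.85856  q=0.47635  discount=0.99561
step 4 (expiry): payoffs max(K−S,0) = 65.6996 49.7405 28.0900 0.0000 0.0000
step 3: (k=3,j=0): S=52.1227, K−S=58.3273, hold=57.8424 ⇒ V=58.3273 exercise | (k=3,j=1): S=70.7109, K−S=39.7391, hold=39.2542 ⇒ V=39.7391 exercise | (k=3,j=2): S=95.9282, K−S=14.5218, hold=14.6447 ⇒ V=14.6447 continue | (k=3,j=3): S=130.1385, K−S=0.0000, hold=0.0000 ⇒ V=0.0000 continue  boundary S*=70.7109
step 2: (k=2,j=0): S=60.7095, K−S=49.7405, hold=49.2556 ⇒ V=49.7405 exercise | (k=2,j=1): S=82.3600, K−S=28.0900, hold=27.6634 ⇒ V=28.0900 exercise | (k=2,j=2): S=111.7316, K−S=0.0000, hold=7.6350 ⇒ V=7.6350 continue  boundary S*=82.3600
step 1: (k=1,j=0): S=70.7109, K−S=39.7391, hold=39.2542 ⇒ V=39.7391 exercise | (k=1,j=1): S=95.9282, K−S=14.5218, hold=18.2657 ⇒ V=18.2657 continue  boundary S*=70.7109
step 0: (k=0,j=0): S=82.3600, K−S=28.0900, hold=29.3807 ⇒ V=29.3807 continue  boundary S*=-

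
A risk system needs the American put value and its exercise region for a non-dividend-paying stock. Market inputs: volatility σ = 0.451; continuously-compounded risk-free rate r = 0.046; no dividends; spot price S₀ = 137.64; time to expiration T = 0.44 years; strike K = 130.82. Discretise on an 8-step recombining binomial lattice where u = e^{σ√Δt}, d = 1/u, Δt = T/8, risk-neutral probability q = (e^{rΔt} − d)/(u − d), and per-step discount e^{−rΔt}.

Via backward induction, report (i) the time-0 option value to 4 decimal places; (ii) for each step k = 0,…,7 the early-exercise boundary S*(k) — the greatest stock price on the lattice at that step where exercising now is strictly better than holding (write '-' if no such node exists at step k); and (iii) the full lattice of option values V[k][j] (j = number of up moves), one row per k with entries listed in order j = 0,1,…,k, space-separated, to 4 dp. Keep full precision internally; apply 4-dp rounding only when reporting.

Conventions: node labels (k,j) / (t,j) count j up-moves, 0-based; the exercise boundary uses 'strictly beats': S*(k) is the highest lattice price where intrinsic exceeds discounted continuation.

price = 11.8687
boundary = - - - - 90.1582 81.1093 90.1582 100.2167
tree:
11.8687
16.9789 6.5160
23.5637 10.0903 2.7628
31.5757 15.1974 4.7315 0.6912
40.6618 22.1129 7.9491 1.3469 0.0000
49.7107 30.8098 13.0132 2.6247 0.0000 0.0000
57.8515 40.6618 20.5316 5.1147 0.0000 0.0000 0.0000
65.1751 49.7107 30.6033 9.9670 0.0000 0.0000 0.0000 0.0000
71.7637 57.8515 40.6618 19.4226 0.0000 0.0000 0.0000 0.0000 0.0000

Δt=0.05500, u=1.11156, d=0.89963, q=0.48554, disc=e^(-rΔt)=0.99747
k=8 terminal: V=max(K-S,0) → 71.7637 57.8515 40.6618 19.4226 0.0000 0.0000 0.0000 0.0000 0.0000
k=7: j=0 S=65.6449 intr=65.1751 cont=64.8446 V=65.1751[EX]; j=1 S=81.1093 intr=49.7107 cont=49.3802 V=49.7107[EX]; j=2 S=100.2167 intr=30.6033 cont=30.2727 V=30.6033[EX]; j=3 S=123.8254 intr=6.9946 cont=9.9670 V=9.9670[hold]; j=4 S=152.9958 intr=0.0000 cont=0.0000 V=0.0000[hold]; j=5 S=189.0380 intr=0.0000 cont=0.0000 V=0.0000[hold]; j=6 S=233.5710 intr=0.0000 cont=0.0000 V=0.0000[hold]; j=7 S=288.5948 intr=0.0000 cont=0.0000 V=0.0000[hold]  S*(7)=100.2167
k=6: j=0 S=72.9685 intr=57.8515 cont=57.5209 V=57.8515[EX]; j=1 S=90.1582 intr=40.6618 cont=40.3312 V=40.6618[EX]; j=2 S=111.3974 intr=19.4226 cont=20.5316 V=20.5316[hold]; j=3 S=137.6400 intr=0.0000 cont=5.1147 V=5.1147[hold]; j=4 S=170.0648 intr=0.0000 cont=0.0000 V=0.0000[hold]; j=5 S=210.1280 intr=0.0000 cont=0.0000 V=0.0000[hold]; j=6 S=259.6293 intr=0.0000 cont=0.0000 V=0.0000[hold]  S*(6)=90.1582
k=5: j=0 S=81.1093 intr=49.7107 cont=49.3802 V=49.7107[EX]; j=1 S=100.2167 intr=30.6033 cont=30.8098 V=30.8098[hold]; j=2 S=123.8254 intr=6.9946 cont=13.0132 V=13.0132[hold]; j=3 S=152.9958 intr=0.0000 cont=2.6247 V=2.6247[hold]; j=4 S=189.0380 intr=0.0000 cont=0.0000 V=0.0000[hold]; j=5 S=233.5710 intr=0.0000 cont=0.0000 V=0.0000[hold]  S*(5)=81.1093
k=4: j=0 S=90.1582 intr=40.6618 cont=40.4313 V=40.6618[EX]; j=1 S=111.3974 intr=19.4226 cont=22.1129 V=22.1129[hold]; j=2 S=137.6400 intr=0.0000 cont=7.9491 V=7.9491[hold]; j=3 S=170.0648 intr=0.0000 cont=1.3469 V=1.3469[hold]; j=4 S=210.1280 intr=0.0000 cont=0.0000 V=0.0000[hold]  S*(4)=90.1582
k=3: j=0 S=100.2167 intr=30.6033 cont=31.5757 V=31.5757[hold]; j=1 S=123.8254 intr=6.9946 cont=15.1974 V=15.1974[hold]; j=2 S=152.9958 intr=0.0000 cont=4.7315 V=4.7315[hold]; j=3 S=189.0380 intr=0.0000 cont=0.6912 V=0.6912[hold]  S*(3)=-
k=2: j=0 S=111.3974 intr=19.4226 cont=23.5637 V=23.5637[hold]; j=1 S=137.6400 intr=0.0000 cont=10.0903 V=10.0903[hold]; j=2 S=170.0648 intr=0.0000 cont=2.7628 V=2.7628[hold]  S*(2)=-
k=1: j=0 S=123.8254 intr=6.9946 cont=16.9789 V=16.9789[hold]; j=1 S=152.9958 intr=0.0000 cont=6.5160 V=6.5160[hold]  S*(1)=-
k=0: j=0 S=137.6400 intr=0.0000 cont=11.8687 V=11.8687[hold]  S*(0)=-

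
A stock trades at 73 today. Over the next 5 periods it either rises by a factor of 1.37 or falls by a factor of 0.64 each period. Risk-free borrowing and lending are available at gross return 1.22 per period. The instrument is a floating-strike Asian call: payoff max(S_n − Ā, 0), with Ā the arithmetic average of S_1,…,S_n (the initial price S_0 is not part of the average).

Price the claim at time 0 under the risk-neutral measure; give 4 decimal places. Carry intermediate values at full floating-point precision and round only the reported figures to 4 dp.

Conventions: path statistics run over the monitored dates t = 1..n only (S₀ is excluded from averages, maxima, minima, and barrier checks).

price = 23.3477

No-arbitrage gives p* = (R−d)/(u−d) = 0.7945: enumerate every path, weight its payoff by its p*-probability, and discount by R^5.
Enumerate all 2^5 = 32 price paths (U = up ×1.37, D = down ×0.64); each path with k up-moves has probability p*^k·(1−p*)^(5−k).
DDDDD: Ā=23.1686, payoff=0.0000, prob=0.000366
UDDDD: Ā=49.5953, payoff=0.0000, prob=0.001416
DUDDD: Ā=38.9373, payoff=0.0000, prob=0.001416
UUDDD: Ā=83.3501, payoff=0.0000, prob=0.005477
DDUDD: Ā=32.1162, payoff=0.0000, prob=0.001416
UDUDD: Ā=68.7487, payoff=0.0000, prob=0.005477
DUUDD: Ā=58.0907, payoff=0.0000, prob=0.005477
UUUDD: Ā=124.3503, payoff=0.0000, prob=0.021176
DDDUD: Ā=27.7506, payoff=0.0000, prob=0.001416
UDDUD: Ā=59.4037, payoff=0.0000, prob=0.005477
DUDUD: Ā=48.7457, payoff=0.0000, prob=0.005477
UUDUD: Ā=104.3463, payoff=0.0000, prob=0.021176
DDUUD: Ā=41.9246, payoff=0.0000, prob=0.005477
UDUUD: Ā=89.7449, payoff=0.0000, prob=0.021176
DUUUD: Ā=79.0869, payoff=0.0000, prob=0.021176
UUUUD: Ā=169.2953, payoff=0.0000, prob=0.081882
DDDDU: Ā=24.9567, payoff=0.0000, prob=0.001416
UDDDU: Ā=53.4230, payoff=0.0000, prob=0.005477
DUDDU: Ā=42.7650, payoff=0.0000, prob=0.005477
UUDDU: Ā=91.5438, payoff=0.0000, prob=0.021176
DDUDU: Ā=35.9438, payoff=0.0000, prob=0.005477
UDUDU: Ā=76.9423, payoff=0.0000, prob=0.021176
DUUDU: Ā=66.2843, payoff=10.6012, prob=0.021176
UUUDU: Ā=141.8898, payoff=22.6932, prob=0.081882
DDDUU: Ā=31.5783, payoff=4.3390, prob=0.005477
UDDUU: Ā=67.5974, payoff=9.2881, prob=0.021176
DUDUU: Ā=56.9394, payoff=19.9461, prob=0.021176
UUDUU: Ā=121.8858, payoff=42.6972, prob=0.081882
DDUUU: Ā=50.1182, payoff=26.7673, prob=0.021176
UDUUU: Ā=107.2844, payoff=57.2987, prob=0.081882
DUUUU: Ā=96.6264, payoff=67.9567, prob=0.081882
UUUUU: Ā=206.8408, payoff=145.4698, prob=0.316611
Price = Σ prob·payoff / R^5 = 63.101944 / 2.702708 = 23.3477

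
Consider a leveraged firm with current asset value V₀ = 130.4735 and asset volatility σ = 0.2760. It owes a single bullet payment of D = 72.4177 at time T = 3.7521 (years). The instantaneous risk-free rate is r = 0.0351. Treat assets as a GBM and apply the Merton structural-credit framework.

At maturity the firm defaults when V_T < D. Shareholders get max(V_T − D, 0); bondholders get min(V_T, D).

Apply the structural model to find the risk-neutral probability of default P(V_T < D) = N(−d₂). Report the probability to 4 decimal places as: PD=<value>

PD=0.1400

Apply the equity-as-call identities (strike 72.4177, horizon 3.7521 years):
d₁ = [ln(V₀/D) + (r + σ²/2)T] / (σ√T)
   = [ln(130.4735/72.4177) + (0.0351 + 0.5·0.2760²)·3.7521] / (0.2760·√3.7521)
   = [0.588719 + 0.274609] / 0.534621 = 1.614840
d₂ = d₁ − σ√T = 1.614840 − 0.534621 = 1.080219
risk-neutral PD = N(−d₂) = N(-1.080219) = 0.140022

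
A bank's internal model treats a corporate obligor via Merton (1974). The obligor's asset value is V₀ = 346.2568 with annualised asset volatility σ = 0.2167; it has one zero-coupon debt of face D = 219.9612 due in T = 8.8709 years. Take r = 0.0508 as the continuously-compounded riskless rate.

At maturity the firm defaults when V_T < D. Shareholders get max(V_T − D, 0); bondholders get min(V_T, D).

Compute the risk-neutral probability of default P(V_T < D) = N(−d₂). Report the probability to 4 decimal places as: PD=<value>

PD=0.1404

Apply the equity-as-call identities (strike 219.9612, horizon 8.8709 years):
d₁ = [ln(V₀/D) + (r + σ²/2)T] / (σ√T)
   = [ln(346.2568/219.9612) + (0.0508 + 0.5·0.2167²)·8.8709] / (0.2167·√8.8709)
   = [0.453730 + 0.658926] / 0.645420 = 1.723923
d₂ = d₁ − σ√T = 1.723923 − 0.645420 = 1.078502
risk-neutral PD = N(−d₂) = N(-1.078502) = 0.140405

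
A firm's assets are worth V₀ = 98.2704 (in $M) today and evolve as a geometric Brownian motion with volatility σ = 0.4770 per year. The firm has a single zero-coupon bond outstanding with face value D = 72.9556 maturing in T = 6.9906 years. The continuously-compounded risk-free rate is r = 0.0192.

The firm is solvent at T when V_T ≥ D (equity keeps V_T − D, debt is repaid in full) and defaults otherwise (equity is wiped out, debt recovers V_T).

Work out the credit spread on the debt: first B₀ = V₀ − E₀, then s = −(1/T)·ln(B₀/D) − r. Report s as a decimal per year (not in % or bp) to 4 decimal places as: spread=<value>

With assets at 98.2704 and a single debt payment of 72.9556 at 6.9906 years:
d₁ = [ln(V₀/D) + (r + σ²/2)T] / (σ√T)
   = [ln(98.2704/72.9556) + (0.0192 + 0.5·0.4770²)·6.9906] / (0.4770·√6.9906)
   = [0.297872 + 0.929502] / 1.261176 = 0.973198
d₂ = d₁ − σ√T = 0.973198 − 1.261176 = -0.287978
N(d₁) = 0.834773,  N(d₂) = 0.386682,  e^(−rT) = 0.874398
E₀ = V₀·N(d₁) − D·e^(−rT)·N(d₂)
   = 98.2704·0.834773 − 72.9556·0.874398·0.386682 = 57.366129
B₀ = V₀ − E₀ = 98.2704 − 57.366129 = 40.904271
spread = −(1/T)·ln(B₀/D) − r = −(1/6.9906)·ln(40.904271/72.9556) − 0.0192 = 0.06357066

spread=0.0636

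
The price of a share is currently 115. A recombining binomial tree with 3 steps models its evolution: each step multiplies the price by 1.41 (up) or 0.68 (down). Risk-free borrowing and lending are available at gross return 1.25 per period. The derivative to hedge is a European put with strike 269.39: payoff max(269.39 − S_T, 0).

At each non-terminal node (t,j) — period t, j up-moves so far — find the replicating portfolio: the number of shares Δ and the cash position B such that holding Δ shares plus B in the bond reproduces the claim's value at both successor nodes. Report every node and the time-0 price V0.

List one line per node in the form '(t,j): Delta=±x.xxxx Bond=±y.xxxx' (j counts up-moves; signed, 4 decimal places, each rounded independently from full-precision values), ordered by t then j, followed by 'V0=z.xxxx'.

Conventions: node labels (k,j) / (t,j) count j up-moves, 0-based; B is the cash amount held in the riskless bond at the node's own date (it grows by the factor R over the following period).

Under the risk-neutral measure, an up-move has probability p* = (R−d)/(u−d) = 0.7808 and values discount at R = 1.25.
At maturity the claim pays: V(3,0)=233.2303, V(3,1)=194.4118, V(3,2)=113.9206, V(3,3)=0.0000
  t=2,j=0: stock 53.1760 → up 74.9782 (V=194.4118), down 36.1597 (V=233.2303). Price 162.3360; hedge Δ=-1.0000, bond B=215.5120.
  t=2,j=1: stock 110.2620 → up 155.4694 (V=113.9206), down 74.9782 (V=194.4118). Price 105.2500; hedge Δ=-1.0000, bond B=215.5120.
  t=2,j=2: stock 228.6315 → up 322.3704 (V=0.0000), down 155.4694 (V=113.9206). Price 19.9751; hedge Δ=-0.6826, bond B=176.0307.
  t=1,j=0: stock 78.2000 → up 110.2620 (V=105.2500), down 53.1760 (V=162.3360). Price 94.2096; hedge Δ=-1.0000, bond B=172.4096.
  t=1,j=1: stock 162.1500 → up 228.6315 (V=19.9751), down 110.2620 (V=105.2500). Price 30.9324; hedge Δ=-0.7204, bond B=147.7473.
  t=0,j=0: stock 115.0000 → up 162.1500 (V=30.9324), down 78.2000 (V=94.2096). Price 35.8411; hedge Δ=-0.7537, bond B=122.5222.
Sanity check at the root: Δ(0,0)·S0 + B(0,0) reproduces V0 = 35.8411.

(0,0): Delta=-0.7537 Bond=122.5222
(1,0): Delta=-1.0000 Bond=172.4096
(1,1): Delta=-0.7204 Bond=147.7473
(2,0): Delta=-1.0000 Bond=215.5120
(2,1): Delta=-1.0000 Bond=215.5120
(2,2): Delta=-0.6826 Bond=176.0307
V0=35.8411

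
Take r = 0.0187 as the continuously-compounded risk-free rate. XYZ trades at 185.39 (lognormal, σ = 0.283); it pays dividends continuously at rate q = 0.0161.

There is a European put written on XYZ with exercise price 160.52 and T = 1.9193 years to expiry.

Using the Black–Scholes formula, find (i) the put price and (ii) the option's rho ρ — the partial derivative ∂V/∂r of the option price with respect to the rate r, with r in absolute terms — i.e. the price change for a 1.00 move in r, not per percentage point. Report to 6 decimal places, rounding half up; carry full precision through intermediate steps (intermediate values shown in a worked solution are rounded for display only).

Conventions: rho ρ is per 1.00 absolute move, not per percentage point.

σ√T = 0.283·√1.9193 = 0.392065
d₁ = (ln(S/K) + (r−q+σ²/2)T) / (σ√T) = (ln(185.39/160.52) + (0.0187−0.0161+0.283²/2)·1.9193) / 0.392065 = (0.144043 + 0.081848) / 0.392065 = 0.576157
d₂ = d₁ − σ√T = 0.576157 − 0.392065 = 0.184092
e^{−rT} = 0.964746
e^{−qT} = 0.969572
N(−d₁) = 0.282255,  N(−d₂) = 0.426971
Put price V = K·e^{−rT}·N(−d₂) − S·e^{−qT}·N(−d₁) = 66.121089 − 50.734967 = 15.386122
ρ = −K·T·e^{−rT}·N(−d₂) = -126.906206

price = 15.386122
ρ = -126.906206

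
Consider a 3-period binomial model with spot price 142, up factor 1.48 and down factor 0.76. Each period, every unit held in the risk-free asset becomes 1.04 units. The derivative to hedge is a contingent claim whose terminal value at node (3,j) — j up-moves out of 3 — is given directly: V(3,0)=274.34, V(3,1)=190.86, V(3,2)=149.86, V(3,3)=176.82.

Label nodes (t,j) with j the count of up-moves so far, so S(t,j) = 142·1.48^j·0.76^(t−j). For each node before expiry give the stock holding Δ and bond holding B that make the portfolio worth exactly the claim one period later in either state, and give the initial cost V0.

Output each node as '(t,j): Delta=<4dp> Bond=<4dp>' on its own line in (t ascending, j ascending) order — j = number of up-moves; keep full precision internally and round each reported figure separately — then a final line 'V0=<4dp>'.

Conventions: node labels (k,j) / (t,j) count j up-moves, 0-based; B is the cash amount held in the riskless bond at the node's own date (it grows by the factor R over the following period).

Risk-neutral probability p* = (R−d)/(u−d) = (1.04−0.76)/(1.48−0.76) = 0.3889.
Expiry values: V(3,0)=274.3400, V(3,1)=190.8600, V(3,2)=149.8600, V(3,3)=176.8200
  t=2,j=0: stock 82.0192 → up 121.3884 (V=190.8600), down 62.3346 (V=274.3400). Price 232.5726; hedge Δ=-1.4136, bond B=348.5171.
  t=2,j=1: stock 159.7216 → up 236.3880 (V=149.8600), down 121.3884 (V=190.8600). Price 168.1880; hedge Δ=-0.3565, bond B=225.1325.
  t=2,j=2: stock 311.0368 → up 460.3345 (V=176.8200), down 236.3880 (V=149.8600). Price 154.1774; hedge Δ=0.1204, bond B=116.7329.
  t=1,j=0: stock 107.9200 → up 159.7216 (V=168.1880), down 82.0192 (V=232.5726). Price 199.5521; hedge Δ=-0.8286, bond B=288.9752.
  t=1,j=1: stock 210.1600 → up 311.0368 (V=154.1774), down 159.7216 (V=168.1880). Price 156.4802; hedge Δ=-0.0926, bond B=175.9395.
  t=0,j=0: stock 142.0000 → up 210.1600 (V=156.4802), down 107.9200 (V=199.5521). Price 175.7711; hedge Δ=-0.4213, bond B=235.5931.
Check: Δ(0,0)·S0 + B(0,0) = 175.7711 = V0.

(0,0): Delta=-0.4213 Bond=235.5931
(1,0): Delta=-0.8286 Bond=288.9752
(1,1): Delta=-0.0926 Bond=175.9395
(2,0): Delta=-1.4136 Bond=348.5171
(2,1): Delta=-0.3565 Bond=225.1325
(2,2): Delta=0.1204 Bond=116.7329
V0=175.7711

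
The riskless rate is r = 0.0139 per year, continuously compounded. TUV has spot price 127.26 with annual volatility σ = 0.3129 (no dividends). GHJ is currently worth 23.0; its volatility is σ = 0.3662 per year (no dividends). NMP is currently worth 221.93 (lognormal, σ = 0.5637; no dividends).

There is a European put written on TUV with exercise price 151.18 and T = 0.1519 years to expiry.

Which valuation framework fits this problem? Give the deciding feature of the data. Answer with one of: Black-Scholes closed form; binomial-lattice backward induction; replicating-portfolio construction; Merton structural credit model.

framework: Black-Scholes closed form

Key observation: with TUV following a GBM at constant σ and r, the European put struck at 151.18 prices in closed form — nothing here needs a stepwise model or a balance sheet.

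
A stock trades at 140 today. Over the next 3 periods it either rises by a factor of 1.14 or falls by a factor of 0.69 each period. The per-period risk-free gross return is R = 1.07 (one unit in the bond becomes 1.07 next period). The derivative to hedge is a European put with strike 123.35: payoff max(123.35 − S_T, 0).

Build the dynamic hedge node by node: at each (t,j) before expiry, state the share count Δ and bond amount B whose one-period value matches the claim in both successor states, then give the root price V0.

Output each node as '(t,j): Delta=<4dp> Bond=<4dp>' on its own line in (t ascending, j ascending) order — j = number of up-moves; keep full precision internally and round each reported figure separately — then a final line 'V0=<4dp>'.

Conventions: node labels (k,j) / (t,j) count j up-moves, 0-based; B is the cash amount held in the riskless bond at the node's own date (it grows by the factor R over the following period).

No-arbitrage ⇒ martingale measure with p* = (R−d)/(u−d) = 0.8444.
Terminal payoffs: V(3,0)=77.3587, V(3,1)=47.3644, V(3,2)=0.0000, V(3,3)=0.0000
  t=2,j=0: stock 66.6540 → up 75.9856 (V=47.3644), down 45.9913 (V=77.3587). Price 48.6264; hedge Δ=-1.0000, bond B=115.2804.
  t=2,j=1: stock 110.1240 → up 125.5414 (V=0.0000), down 75.9856 (V=47.3644). Price 6.8858; hedge Δ=-0.9558, bond B=112.1401.
  t=2,j=2: stock 181.9440 → up 207.4162 (V=0.0000), down 125.5414 (V=0.0000). Price 0.0000; hedge Δ=0.0000, bond B=0.0000.
  t=1,j=0: stock 96.6000 → up 110.1240 (V=6.8858), down 66.6540 (V=48.6264). Price 12.5035; hedge Δ=-0.9602, bond B=105.2604.
  t=1,j=1: stock 159.6000 → up 181.9440 (V=0.0000), down 110.1240 (V=6.8858). Price 1.0011; hedge Δ=-0.0959, bond B=16.3028.
  t=0,j=0: stock 140.0000 → up 159.6000 (V=1.0011), down 96.6000 (V=12.5035). Price 2.6078; hedge Δ=-0.1826, bond B=28.1688.
As a check, the time-0 holding Δ(0,0)·S0 + B(0,0) comes to 2.6078 — exactly V0.

(0,0): Delta=-0.1826 Bond=28.1688
(1,0): Delta=-0.9602 Bond=105.2604
(1,1): Delta=-0.0959 Bond=16.3028
(2,0): Delta=-1.0000 Bond=115.2804
(2,1): Delta=-0.9558 Bond=112.1401
(2,2): Delta=0.0000 Bond=0.0000
V0=2.6078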